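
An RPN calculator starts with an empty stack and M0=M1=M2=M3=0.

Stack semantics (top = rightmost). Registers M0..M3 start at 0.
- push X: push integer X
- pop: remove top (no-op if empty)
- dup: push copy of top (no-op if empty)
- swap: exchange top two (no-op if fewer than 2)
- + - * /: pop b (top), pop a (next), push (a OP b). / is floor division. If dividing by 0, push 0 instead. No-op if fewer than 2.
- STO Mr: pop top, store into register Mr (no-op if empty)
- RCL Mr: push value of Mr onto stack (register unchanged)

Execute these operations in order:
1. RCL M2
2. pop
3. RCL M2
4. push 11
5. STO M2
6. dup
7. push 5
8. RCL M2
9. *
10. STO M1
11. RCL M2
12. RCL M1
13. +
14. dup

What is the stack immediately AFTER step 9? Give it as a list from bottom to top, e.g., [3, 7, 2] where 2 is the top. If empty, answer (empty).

After op 1 (RCL M2): stack=[0] mem=[0,0,0,0]
After op 2 (pop): stack=[empty] mem=[0,0,0,0]
After op 3 (RCL M2): stack=[0] mem=[0,0,0,0]
After op 4 (push 11): stack=[0,11] mem=[0,0,0,0]
After op 5 (STO M2): stack=[0] mem=[0,0,11,0]
After op 6 (dup): stack=[0,0] mem=[0,0,11,0]
After op 7 (push 5): stack=[0,0,5] mem=[0,0,11,0]
After op 8 (RCL M2): stack=[0,0,5,11] mem=[0,0,11,0]
After op 9 (*): stack=[0,0,55] mem=[0,0,11,0]

[0, 0, 55]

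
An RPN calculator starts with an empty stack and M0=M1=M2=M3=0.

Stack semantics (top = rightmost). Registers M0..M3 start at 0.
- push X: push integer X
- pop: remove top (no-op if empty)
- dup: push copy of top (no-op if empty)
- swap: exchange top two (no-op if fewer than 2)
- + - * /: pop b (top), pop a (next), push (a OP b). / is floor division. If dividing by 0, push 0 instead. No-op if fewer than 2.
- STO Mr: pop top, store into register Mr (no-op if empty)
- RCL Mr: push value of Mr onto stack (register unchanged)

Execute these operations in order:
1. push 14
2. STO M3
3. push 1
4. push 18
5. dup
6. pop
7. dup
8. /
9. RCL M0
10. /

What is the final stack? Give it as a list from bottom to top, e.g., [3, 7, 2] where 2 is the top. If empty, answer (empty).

Answer: [1, 0]

Derivation:
After op 1 (push 14): stack=[14] mem=[0,0,0,0]
After op 2 (STO M3): stack=[empty] mem=[0,0,0,14]
After op 3 (push 1): stack=[1] mem=[0,0,0,14]
After op 4 (push 18): stack=[1,18] mem=[0,0,0,14]
After op 5 (dup): stack=[1,18,18] mem=[0,0,0,14]
After op 6 (pop): stack=[1,18] mem=[0,0,0,14]
After op 7 (dup): stack=[1,18,18] mem=[0,0,0,14]
After op 8 (/): stack=[1,1] mem=[0,0,0,14]
After op 9 (RCL M0): stack=[1,1,0] mem=[0,0,0,14]
After op 10 (/): stack=[1,0] mem=[0,0,0,14]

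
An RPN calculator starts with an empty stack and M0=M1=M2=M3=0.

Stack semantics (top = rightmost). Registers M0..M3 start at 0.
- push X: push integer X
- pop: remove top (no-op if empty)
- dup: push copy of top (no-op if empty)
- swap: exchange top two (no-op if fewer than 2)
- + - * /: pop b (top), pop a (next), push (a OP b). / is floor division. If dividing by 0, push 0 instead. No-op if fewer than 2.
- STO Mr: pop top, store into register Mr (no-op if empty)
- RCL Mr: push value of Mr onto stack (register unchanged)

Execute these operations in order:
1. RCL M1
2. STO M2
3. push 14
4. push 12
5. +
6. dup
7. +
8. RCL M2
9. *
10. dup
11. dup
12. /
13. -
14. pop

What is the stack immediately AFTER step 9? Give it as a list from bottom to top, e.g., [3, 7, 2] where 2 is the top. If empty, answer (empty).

After op 1 (RCL M1): stack=[0] mem=[0,0,0,0]
After op 2 (STO M2): stack=[empty] mem=[0,0,0,0]
After op 3 (push 14): stack=[14] mem=[0,0,0,0]
After op 4 (push 12): stack=[14,12] mem=[0,0,0,0]
After op 5 (+): stack=[26] mem=[0,0,0,0]
After op 6 (dup): stack=[26,26] mem=[0,0,0,0]
After op 7 (+): stack=[52] mem=[0,0,0,0]
After op 8 (RCL M2): stack=[52,0] mem=[0,0,0,0]
After op 9 (*): stack=[0] mem=[0,0,0,0]

[0]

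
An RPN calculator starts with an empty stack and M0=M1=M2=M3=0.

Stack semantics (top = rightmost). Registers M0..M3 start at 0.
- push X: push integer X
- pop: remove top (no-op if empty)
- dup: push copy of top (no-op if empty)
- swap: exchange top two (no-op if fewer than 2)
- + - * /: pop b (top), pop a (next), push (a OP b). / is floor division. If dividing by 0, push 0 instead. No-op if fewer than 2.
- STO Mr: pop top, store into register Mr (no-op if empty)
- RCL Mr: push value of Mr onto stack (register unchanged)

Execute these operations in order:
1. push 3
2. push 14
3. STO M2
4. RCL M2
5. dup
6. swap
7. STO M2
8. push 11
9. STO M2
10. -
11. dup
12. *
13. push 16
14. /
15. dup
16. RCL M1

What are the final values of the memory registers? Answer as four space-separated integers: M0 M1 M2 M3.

After op 1 (push 3): stack=[3] mem=[0,0,0,0]
After op 2 (push 14): stack=[3,14] mem=[0,0,0,0]
After op 3 (STO M2): stack=[3] mem=[0,0,14,0]
After op 4 (RCL M2): stack=[3,14] mem=[0,0,14,0]
After op 5 (dup): stack=[3,14,14] mem=[0,0,14,0]
After op 6 (swap): stack=[3,14,14] mem=[0,0,14,0]
After op 7 (STO M2): stack=[3,14] mem=[0,0,14,0]
After op 8 (push 11): stack=[3,14,11] mem=[0,0,14,0]
After op 9 (STO M2): stack=[3,14] mem=[0,0,11,0]
After op 10 (-): stack=[-11] mem=[0,0,11,0]
After op 11 (dup): stack=[-11,-11] mem=[0,0,11,0]
After op 12 (*): stack=[121] mem=[0,0,11,0]
After op 13 (push 16): stack=[121,16] mem=[0,0,11,0]
After op 14 (/): stack=[7] mem=[0,0,11,0]
After op 15 (dup): stack=[7,7] mem=[0,0,11,0]
After op 16 (RCL M1): stack=[7,7,0] mem=[0,0,11,0]

Answer: 0 0 11 0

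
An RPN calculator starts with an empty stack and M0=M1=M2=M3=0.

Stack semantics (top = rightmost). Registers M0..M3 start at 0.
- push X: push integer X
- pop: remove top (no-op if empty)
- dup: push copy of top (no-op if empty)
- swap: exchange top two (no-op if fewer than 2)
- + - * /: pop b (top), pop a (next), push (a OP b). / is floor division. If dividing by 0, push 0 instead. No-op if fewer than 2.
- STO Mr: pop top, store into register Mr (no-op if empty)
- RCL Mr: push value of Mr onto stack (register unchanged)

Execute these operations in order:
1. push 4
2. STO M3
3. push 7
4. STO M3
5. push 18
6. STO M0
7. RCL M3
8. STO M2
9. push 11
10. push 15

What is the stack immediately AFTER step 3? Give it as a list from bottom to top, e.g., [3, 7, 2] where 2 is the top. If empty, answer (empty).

After op 1 (push 4): stack=[4] mem=[0,0,0,0]
After op 2 (STO M3): stack=[empty] mem=[0,0,0,4]
After op 3 (push 7): stack=[7] mem=[0,0,0,4]

[7]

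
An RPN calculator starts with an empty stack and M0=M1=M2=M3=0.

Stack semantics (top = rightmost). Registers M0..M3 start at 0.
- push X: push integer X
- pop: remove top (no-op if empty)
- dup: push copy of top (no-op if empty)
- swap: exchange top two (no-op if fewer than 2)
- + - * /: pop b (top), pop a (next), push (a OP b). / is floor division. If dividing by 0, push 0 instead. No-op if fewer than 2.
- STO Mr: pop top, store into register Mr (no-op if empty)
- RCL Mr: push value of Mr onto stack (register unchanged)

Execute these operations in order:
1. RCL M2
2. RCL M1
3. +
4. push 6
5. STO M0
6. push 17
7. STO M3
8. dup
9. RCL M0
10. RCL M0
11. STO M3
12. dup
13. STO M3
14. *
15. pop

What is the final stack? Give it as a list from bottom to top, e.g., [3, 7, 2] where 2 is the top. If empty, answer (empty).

After op 1 (RCL M2): stack=[0] mem=[0,0,0,0]
After op 2 (RCL M1): stack=[0,0] mem=[0,0,0,0]
After op 3 (+): stack=[0] mem=[0,0,0,0]
After op 4 (push 6): stack=[0,6] mem=[0,0,0,0]
After op 5 (STO M0): stack=[0] mem=[6,0,0,0]
After op 6 (push 17): stack=[0,17] mem=[6,0,0,0]
After op 7 (STO M3): stack=[0] mem=[6,0,0,17]
After op 8 (dup): stack=[0,0] mem=[6,0,0,17]
After op 9 (RCL M0): stack=[0,0,6] mem=[6,0,0,17]
After op 10 (RCL M0): stack=[0,0,6,6] mem=[6,0,0,17]
After op 11 (STO M3): stack=[0,0,6] mem=[6,0,0,6]
After op 12 (dup): stack=[0,0,6,6] mem=[6,0,0,6]
After op 13 (STO M3): stack=[0,0,6] mem=[6,0,0,6]
After op 14 (*): stack=[0,0] mem=[6,0,0,6]
After op 15 (pop): stack=[0] mem=[6,0,0,6]

Answer: [0]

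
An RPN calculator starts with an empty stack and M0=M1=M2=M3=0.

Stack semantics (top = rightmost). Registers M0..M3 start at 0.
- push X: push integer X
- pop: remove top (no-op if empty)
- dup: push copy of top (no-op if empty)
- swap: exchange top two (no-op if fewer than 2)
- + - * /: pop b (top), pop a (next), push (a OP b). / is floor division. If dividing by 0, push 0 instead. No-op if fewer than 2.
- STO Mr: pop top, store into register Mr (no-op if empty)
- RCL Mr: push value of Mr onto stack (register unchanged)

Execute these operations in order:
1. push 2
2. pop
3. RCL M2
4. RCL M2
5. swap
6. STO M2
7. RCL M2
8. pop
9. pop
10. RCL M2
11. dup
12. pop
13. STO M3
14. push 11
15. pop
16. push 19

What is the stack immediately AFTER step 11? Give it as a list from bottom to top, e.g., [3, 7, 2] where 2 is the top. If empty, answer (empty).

After op 1 (push 2): stack=[2] mem=[0,0,0,0]
After op 2 (pop): stack=[empty] mem=[0,0,0,0]
After op 3 (RCL M2): stack=[0] mem=[0,0,0,0]
After op 4 (RCL M2): stack=[0,0] mem=[0,0,0,0]
After op 5 (swap): stack=[0,0] mem=[0,0,0,0]
After op 6 (STO M2): stack=[0] mem=[0,0,0,0]
After op 7 (RCL M2): stack=[0,0] mem=[0,0,0,0]
After op 8 (pop): stack=[0] mem=[0,0,0,0]
After op 9 (pop): stack=[empty] mem=[0,0,0,0]
After op 10 (RCL M2): stack=[0] mem=[0,0,0,0]
After op 11 (dup): stack=[0,0] mem=[0,0,0,0]

[0, 0]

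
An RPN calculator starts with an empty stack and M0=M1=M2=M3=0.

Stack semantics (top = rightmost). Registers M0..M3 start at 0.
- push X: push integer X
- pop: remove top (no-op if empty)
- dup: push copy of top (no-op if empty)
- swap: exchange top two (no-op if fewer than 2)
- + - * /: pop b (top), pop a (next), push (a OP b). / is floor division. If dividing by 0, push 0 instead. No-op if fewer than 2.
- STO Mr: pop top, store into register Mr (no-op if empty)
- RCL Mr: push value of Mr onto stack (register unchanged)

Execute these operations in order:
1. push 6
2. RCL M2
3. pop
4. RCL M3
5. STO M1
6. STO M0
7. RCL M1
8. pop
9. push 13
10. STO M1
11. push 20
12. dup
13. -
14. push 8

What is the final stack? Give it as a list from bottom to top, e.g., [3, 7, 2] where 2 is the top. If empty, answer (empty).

After op 1 (push 6): stack=[6] mem=[0,0,0,0]
After op 2 (RCL M2): stack=[6,0] mem=[0,0,0,0]
After op 3 (pop): stack=[6] mem=[0,0,0,0]
After op 4 (RCL M3): stack=[6,0] mem=[0,0,0,0]
After op 5 (STO M1): stack=[6] mem=[0,0,0,0]
After op 6 (STO M0): stack=[empty] mem=[6,0,0,0]
After op 7 (RCL M1): stack=[0] mem=[6,0,0,0]
After op 8 (pop): stack=[empty] mem=[6,0,0,0]
After op 9 (push 13): stack=[13] mem=[6,0,0,0]
After op 10 (STO M1): stack=[empty] mem=[6,13,0,0]
After op 11 (push 20): stack=[20] mem=[6,13,0,0]
After op 12 (dup): stack=[20,20] mem=[6,13,0,0]
After op 13 (-): stack=[0] mem=[6,13,0,0]
After op 14 (push 8): stack=[0,8] mem=[6,13,0,0]

Answer: [0, 8]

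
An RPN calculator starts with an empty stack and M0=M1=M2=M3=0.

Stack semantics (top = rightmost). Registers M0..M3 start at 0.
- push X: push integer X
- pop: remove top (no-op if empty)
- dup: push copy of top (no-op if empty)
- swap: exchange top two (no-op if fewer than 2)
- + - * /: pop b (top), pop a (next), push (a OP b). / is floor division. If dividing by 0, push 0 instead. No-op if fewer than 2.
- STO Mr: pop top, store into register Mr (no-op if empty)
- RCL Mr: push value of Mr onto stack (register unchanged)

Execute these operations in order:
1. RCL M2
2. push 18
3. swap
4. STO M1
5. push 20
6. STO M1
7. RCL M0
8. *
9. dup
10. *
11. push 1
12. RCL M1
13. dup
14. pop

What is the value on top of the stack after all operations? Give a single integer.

Answer: 20

Derivation:
After op 1 (RCL M2): stack=[0] mem=[0,0,0,0]
After op 2 (push 18): stack=[0,18] mem=[0,0,0,0]
After op 3 (swap): stack=[18,0] mem=[0,0,0,0]
After op 4 (STO M1): stack=[18] mem=[0,0,0,0]
After op 5 (push 20): stack=[18,20] mem=[0,0,0,0]
After op 6 (STO M1): stack=[18] mem=[0,20,0,0]
After op 7 (RCL M0): stack=[18,0] mem=[0,20,0,0]
After op 8 (*): stack=[0] mem=[0,20,0,0]
After op 9 (dup): stack=[0,0] mem=[0,20,0,0]
After op 10 (*): stack=[0] mem=[0,20,0,0]
After op 11 (push 1): stack=[0,1] mem=[0,20,0,0]
After op 12 (RCL M1): stack=[0,1,20] mem=[0,20,0,0]
After op 13 (dup): stack=[0,1,20,20] mem=[0,20,0,0]
After op 14 (pop): stack=[0,1,20] mem=[0,20,0,0]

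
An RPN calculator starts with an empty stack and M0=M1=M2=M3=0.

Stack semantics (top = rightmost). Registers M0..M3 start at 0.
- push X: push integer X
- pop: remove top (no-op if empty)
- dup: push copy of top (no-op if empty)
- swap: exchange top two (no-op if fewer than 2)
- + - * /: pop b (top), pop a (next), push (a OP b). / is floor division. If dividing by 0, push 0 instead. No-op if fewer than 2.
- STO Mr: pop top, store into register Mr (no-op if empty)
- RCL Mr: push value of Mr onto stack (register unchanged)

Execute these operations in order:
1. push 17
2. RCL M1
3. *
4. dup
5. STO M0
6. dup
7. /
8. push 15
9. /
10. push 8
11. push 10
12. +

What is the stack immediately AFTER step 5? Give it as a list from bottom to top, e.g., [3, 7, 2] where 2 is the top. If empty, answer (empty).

After op 1 (push 17): stack=[17] mem=[0,0,0,0]
After op 2 (RCL M1): stack=[17,0] mem=[0,0,0,0]
After op 3 (*): stack=[0] mem=[0,0,0,0]
After op 4 (dup): stack=[0,0] mem=[0,0,0,0]
After op 5 (STO M0): stack=[0] mem=[0,0,0,0]

[0]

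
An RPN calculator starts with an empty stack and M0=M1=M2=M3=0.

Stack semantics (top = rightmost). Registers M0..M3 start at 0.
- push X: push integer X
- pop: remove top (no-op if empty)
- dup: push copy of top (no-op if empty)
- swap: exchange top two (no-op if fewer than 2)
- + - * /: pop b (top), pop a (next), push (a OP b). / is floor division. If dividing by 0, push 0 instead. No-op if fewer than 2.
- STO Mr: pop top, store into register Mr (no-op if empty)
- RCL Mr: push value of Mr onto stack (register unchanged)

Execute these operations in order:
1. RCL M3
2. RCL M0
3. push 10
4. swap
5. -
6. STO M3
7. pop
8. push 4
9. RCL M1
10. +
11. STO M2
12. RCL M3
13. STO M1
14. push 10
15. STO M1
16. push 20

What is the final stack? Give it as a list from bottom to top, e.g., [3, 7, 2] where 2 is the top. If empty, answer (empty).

Answer: [20]

Derivation:
After op 1 (RCL M3): stack=[0] mem=[0,0,0,0]
After op 2 (RCL M0): stack=[0,0] mem=[0,0,0,0]
After op 3 (push 10): stack=[0,0,10] mem=[0,0,0,0]
After op 4 (swap): stack=[0,10,0] mem=[0,0,0,0]
After op 5 (-): stack=[0,10] mem=[0,0,0,0]
After op 6 (STO M3): stack=[0] mem=[0,0,0,10]
After op 7 (pop): stack=[empty] mem=[0,0,0,10]
After op 8 (push 4): stack=[4] mem=[0,0,0,10]
After op 9 (RCL M1): stack=[4,0] mem=[0,0,0,10]
After op 10 (+): stack=[4] mem=[0,0,0,10]
After op 11 (STO M2): stack=[empty] mem=[0,0,4,10]
After op 12 (RCL M3): stack=[10] mem=[0,0,4,10]
After op 13 (STO M1): stack=[empty] mem=[0,10,4,10]
After op 14 (push 10): stack=[10] mem=[0,10,4,10]
After op 15 (STO M1): stack=[empty] mem=[0,10,4,10]
After op 16 (push 20): stack=[20] mem=[0,10,4,10]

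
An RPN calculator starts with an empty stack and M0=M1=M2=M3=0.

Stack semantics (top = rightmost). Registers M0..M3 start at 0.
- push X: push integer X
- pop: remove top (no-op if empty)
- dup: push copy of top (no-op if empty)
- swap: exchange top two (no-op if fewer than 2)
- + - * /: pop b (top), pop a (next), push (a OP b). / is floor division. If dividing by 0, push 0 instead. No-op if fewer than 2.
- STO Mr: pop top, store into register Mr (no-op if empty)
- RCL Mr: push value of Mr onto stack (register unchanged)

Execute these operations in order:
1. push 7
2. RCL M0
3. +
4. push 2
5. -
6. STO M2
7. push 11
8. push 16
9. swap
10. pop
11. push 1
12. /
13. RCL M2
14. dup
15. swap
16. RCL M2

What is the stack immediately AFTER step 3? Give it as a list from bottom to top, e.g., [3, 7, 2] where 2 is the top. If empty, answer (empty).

After op 1 (push 7): stack=[7] mem=[0,0,0,0]
After op 2 (RCL M0): stack=[7,0] mem=[0,0,0,0]
After op 3 (+): stack=[7] mem=[0,0,0,0]

[7]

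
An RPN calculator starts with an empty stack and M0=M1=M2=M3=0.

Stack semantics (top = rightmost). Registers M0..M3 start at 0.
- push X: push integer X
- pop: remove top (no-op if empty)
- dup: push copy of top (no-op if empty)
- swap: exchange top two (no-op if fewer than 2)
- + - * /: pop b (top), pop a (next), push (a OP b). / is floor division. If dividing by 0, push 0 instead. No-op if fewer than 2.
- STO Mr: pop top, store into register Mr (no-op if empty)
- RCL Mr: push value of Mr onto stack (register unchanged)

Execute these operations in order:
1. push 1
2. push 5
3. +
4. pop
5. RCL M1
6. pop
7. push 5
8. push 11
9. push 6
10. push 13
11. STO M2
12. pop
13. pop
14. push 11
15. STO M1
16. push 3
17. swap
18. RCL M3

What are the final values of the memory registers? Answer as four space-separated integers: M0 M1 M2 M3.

After op 1 (push 1): stack=[1] mem=[0,0,0,0]
After op 2 (push 5): stack=[1,5] mem=[0,0,0,0]
After op 3 (+): stack=[6] mem=[0,0,0,0]
After op 4 (pop): stack=[empty] mem=[0,0,0,0]
After op 5 (RCL M1): stack=[0] mem=[0,0,0,0]
After op 6 (pop): stack=[empty] mem=[0,0,0,0]
After op 7 (push 5): stack=[5] mem=[0,0,0,0]
After op 8 (push 11): stack=[5,11] mem=[0,0,0,0]
After op 9 (push 6): stack=[5,11,6] mem=[0,0,0,0]
After op 10 (push 13): stack=[5,11,6,13] mem=[0,0,0,0]
After op 11 (STO M2): stack=[5,11,6] mem=[0,0,13,0]
After op 12 (pop): stack=[5,11] mem=[0,0,13,0]
After op 13 (pop): stack=[5] mem=[0,0,13,0]
After op 14 (push 11): stack=[5,11] mem=[0,0,13,0]
After op 15 (STO M1): stack=[5] mem=[0,11,13,0]
After op 16 (push 3): stack=[5,3] mem=[0,11,13,0]
After op 17 (swap): stack=[3,5] mem=[0,11,13,0]
After op 18 (RCL M3): stack=[3,5,0] mem=[0,11,13,0]

Answer: 0 11 13 0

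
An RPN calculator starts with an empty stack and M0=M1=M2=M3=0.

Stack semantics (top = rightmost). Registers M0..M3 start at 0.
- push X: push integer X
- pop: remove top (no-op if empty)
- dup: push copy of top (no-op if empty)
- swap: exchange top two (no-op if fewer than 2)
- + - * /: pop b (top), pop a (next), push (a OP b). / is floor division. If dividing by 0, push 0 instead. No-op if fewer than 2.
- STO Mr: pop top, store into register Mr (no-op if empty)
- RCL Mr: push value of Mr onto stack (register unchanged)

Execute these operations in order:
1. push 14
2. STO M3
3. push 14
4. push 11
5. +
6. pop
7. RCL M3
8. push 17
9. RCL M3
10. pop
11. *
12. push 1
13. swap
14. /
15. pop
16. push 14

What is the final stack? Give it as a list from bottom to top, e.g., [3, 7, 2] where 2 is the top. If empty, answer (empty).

Answer: [14]

Derivation:
After op 1 (push 14): stack=[14] mem=[0,0,0,0]
After op 2 (STO M3): stack=[empty] mem=[0,0,0,14]
After op 3 (push 14): stack=[14] mem=[0,0,0,14]
After op 4 (push 11): stack=[14,11] mem=[0,0,0,14]
After op 5 (+): stack=[25] mem=[0,0,0,14]
After op 6 (pop): stack=[empty] mem=[0,0,0,14]
After op 7 (RCL M3): stack=[14] mem=[0,0,0,14]
After op 8 (push 17): stack=[14,17] mem=[0,0,0,14]
After op 9 (RCL M3): stack=[14,17,14] mem=[0,0,0,14]
After op 10 (pop): stack=[14,17] mem=[0,0,0,14]
After op 11 (*): stack=[238] mem=[0,0,0,14]
After op 12 (push 1): stack=[238,1] mem=[0,0,0,14]
After op 13 (swap): stack=[1,238] mem=[0,0,0,14]
After op 14 (/): stack=[0] mem=[0,0,0,14]
After op 15 (pop): stack=[empty] mem=[0,0,0,14]
After op 16 (push 14): stack=[14] mem=[0,0,0,14]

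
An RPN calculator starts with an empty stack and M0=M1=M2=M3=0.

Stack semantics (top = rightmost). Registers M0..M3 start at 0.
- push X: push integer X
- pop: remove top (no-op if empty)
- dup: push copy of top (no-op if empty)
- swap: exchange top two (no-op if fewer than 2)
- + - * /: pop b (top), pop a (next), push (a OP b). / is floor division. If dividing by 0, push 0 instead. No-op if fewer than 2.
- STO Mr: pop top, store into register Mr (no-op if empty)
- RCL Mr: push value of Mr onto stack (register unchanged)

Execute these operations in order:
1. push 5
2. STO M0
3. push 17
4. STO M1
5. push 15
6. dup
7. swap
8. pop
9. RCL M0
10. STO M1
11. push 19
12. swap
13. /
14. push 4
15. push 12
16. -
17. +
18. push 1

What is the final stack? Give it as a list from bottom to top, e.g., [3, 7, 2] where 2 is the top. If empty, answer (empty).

After op 1 (push 5): stack=[5] mem=[0,0,0,0]
After op 2 (STO M0): stack=[empty] mem=[5,0,0,0]
After op 3 (push 17): stack=[17] mem=[5,0,0,0]
After op 4 (STO M1): stack=[empty] mem=[5,17,0,0]
After op 5 (push 15): stack=[15] mem=[5,17,0,0]
After op 6 (dup): stack=[15,15] mem=[5,17,0,0]
After op 7 (swap): stack=[15,15] mem=[5,17,0,0]
After op 8 (pop): stack=[15] mem=[5,17,0,0]
After op 9 (RCL M0): stack=[15,5] mem=[5,17,0,0]
After op 10 (STO M1): stack=[15] mem=[5,5,0,0]
After op 11 (push 19): stack=[15,19] mem=[5,5,0,0]
After op 12 (swap): stack=[19,15] mem=[5,5,0,0]
After op 13 (/): stack=[1] mem=[5,5,0,0]
After op 14 (push 4): stack=[1,4] mem=[5,5,0,0]
After op 15 (push 12): stack=[1,4,12] mem=[5,5,0,0]
After op 16 (-): stack=[1,-8] mem=[5,5,0,0]
After op 17 (+): stack=[-7] mem=[5,5,0,0]
After op 18 (push 1): stack=[-7,1] mem=[5,5,0,0]

Answer: [-7, 1]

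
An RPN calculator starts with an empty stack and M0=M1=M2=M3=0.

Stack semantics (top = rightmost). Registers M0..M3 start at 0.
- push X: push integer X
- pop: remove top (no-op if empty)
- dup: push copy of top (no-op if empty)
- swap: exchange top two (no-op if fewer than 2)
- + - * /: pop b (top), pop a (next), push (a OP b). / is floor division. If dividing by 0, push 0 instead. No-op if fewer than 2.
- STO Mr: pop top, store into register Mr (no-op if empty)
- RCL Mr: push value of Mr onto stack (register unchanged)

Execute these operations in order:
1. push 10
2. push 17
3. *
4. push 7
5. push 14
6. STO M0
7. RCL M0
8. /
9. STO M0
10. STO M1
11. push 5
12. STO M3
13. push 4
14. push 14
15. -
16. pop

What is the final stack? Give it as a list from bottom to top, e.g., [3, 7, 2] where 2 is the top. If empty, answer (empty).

Answer: (empty)

Derivation:
After op 1 (push 10): stack=[10] mem=[0,0,0,0]
After op 2 (push 17): stack=[10,17] mem=[0,0,0,0]
After op 3 (*): stack=[170] mem=[0,0,0,0]
After op 4 (push 7): stack=[170,7] mem=[0,0,0,0]
After op 5 (push 14): stack=[170,7,14] mem=[0,0,0,0]
After op 6 (STO M0): stack=[170,7] mem=[14,0,0,0]
After op 7 (RCL M0): stack=[170,7,14] mem=[14,0,0,0]
After op 8 (/): stack=[170,0] mem=[14,0,0,0]
After op 9 (STO M0): stack=[170] mem=[0,0,0,0]
After op 10 (STO M1): stack=[empty] mem=[0,170,0,0]
After op 11 (push 5): stack=[5] mem=[0,170,0,0]
After op 12 (STO M3): stack=[empty] mem=[0,170,0,5]
After op 13 (push 4): stack=[4] mem=[0,170,0,5]
After op 14 (push 14): stack=[4,14] mem=[0,170,0,5]
After op 15 (-): stack=[-10] mem=[0,170,0,5]
After op 16 (pop): stack=[empty] mem=[0,170,0,5]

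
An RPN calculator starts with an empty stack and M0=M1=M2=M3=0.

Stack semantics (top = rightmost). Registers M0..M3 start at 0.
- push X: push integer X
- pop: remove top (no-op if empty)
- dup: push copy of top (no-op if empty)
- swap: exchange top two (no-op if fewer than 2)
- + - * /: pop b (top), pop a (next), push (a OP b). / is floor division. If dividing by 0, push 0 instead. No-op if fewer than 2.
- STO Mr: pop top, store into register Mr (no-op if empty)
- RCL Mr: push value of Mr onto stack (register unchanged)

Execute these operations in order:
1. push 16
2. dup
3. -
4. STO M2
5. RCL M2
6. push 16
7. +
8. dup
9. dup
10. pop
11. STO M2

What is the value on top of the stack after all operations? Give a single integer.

Answer: 16

Derivation:
After op 1 (push 16): stack=[16] mem=[0,0,0,0]
After op 2 (dup): stack=[16,16] mem=[0,0,0,0]
After op 3 (-): stack=[0] mem=[0,0,0,0]
After op 4 (STO M2): stack=[empty] mem=[0,0,0,0]
After op 5 (RCL M2): stack=[0] mem=[0,0,0,0]
After op 6 (push 16): stack=[0,16] mem=[0,0,0,0]
After op 7 (+): stack=[16] mem=[0,0,0,0]
After op 8 (dup): stack=[16,16] mem=[0,0,0,0]
After op 9 (dup): stack=[16,16,16] mem=[0,0,0,0]
After op 10 (pop): stack=[16,16] mem=[0,0,0,0]
After op 11 (STO M2): stack=[16] mem=[0,0,16,0]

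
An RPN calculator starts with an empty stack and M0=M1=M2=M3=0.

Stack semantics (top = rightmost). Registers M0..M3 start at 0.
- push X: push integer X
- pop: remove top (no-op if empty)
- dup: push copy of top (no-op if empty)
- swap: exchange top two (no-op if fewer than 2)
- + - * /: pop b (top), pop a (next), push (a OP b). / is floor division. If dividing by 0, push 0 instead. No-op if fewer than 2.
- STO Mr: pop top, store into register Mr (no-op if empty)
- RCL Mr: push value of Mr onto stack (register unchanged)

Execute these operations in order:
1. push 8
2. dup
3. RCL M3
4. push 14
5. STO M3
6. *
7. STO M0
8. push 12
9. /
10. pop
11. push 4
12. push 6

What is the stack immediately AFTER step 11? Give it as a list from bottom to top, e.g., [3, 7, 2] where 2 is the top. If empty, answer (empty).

After op 1 (push 8): stack=[8] mem=[0,0,0,0]
After op 2 (dup): stack=[8,8] mem=[0,0,0,0]
After op 3 (RCL M3): stack=[8,8,0] mem=[0,0,0,0]
After op 4 (push 14): stack=[8,8,0,14] mem=[0,0,0,0]
After op 5 (STO M3): stack=[8,8,0] mem=[0,0,0,14]
After op 6 (*): stack=[8,0] mem=[0,0,0,14]
After op 7 (STO M0): stack=[8] mem=[0,0,0,14]
After op 8 (push 12): stack=[8,12] mem=[0,0,0,14]
After op 9 (/): stack=[0] mem=[0,0,0,14]
After op 10 (pop): stack=[empty] mem=[0,0,0,14]
After op 11 (push 4): stack=[4] mem=[0,0,0,14]

[4]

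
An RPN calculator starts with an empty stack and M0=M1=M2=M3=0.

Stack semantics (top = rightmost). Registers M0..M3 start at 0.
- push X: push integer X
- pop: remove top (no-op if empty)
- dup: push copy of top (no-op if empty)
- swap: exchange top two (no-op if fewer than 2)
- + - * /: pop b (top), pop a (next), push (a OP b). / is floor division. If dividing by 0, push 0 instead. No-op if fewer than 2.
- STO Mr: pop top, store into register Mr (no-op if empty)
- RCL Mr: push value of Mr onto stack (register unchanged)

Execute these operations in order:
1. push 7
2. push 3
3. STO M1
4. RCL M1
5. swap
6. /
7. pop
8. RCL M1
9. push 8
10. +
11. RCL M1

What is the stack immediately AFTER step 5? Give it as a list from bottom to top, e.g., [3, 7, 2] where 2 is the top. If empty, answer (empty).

After op 1 (push 7): stack=[7] mem=[0,0,0,0]
After op 2 (push 3): stack=[7,3] mem=[0,0,0,0]
After op 3 (STO M1): stack=[7] mem=[0,3,0,0]
After op 4 (RCL M1): stack=[7,3] mem=[0,3,0,0]
After op 5 (swap): stack=[3,7] mem=[0,3,0,0]

[3, 7]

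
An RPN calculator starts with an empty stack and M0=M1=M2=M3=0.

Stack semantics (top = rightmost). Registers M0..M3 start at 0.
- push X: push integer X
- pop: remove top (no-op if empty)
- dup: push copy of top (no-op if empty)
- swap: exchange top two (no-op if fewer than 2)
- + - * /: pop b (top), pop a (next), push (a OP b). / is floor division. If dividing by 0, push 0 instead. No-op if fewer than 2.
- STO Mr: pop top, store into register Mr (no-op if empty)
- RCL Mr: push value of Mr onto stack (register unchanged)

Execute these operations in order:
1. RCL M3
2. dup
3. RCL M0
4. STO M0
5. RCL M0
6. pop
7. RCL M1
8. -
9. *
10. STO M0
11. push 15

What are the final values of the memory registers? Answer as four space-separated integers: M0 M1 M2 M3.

After op 1 (RCL M3): stack=[0] mem=[0,0,0,0]
After op 2 (dup): stack=[0,0] mem=[0,0,0,0]
After op 3 (RCL M0): stack=[0,0,0] mem=[0,0,0,0]
After op 4 (STO M0): stack=[0,0] mem=[0,0,0,0]
After op 5 (RCL M0): stack=[0,0,0] mem=[0,0,0,0]
After op 6 (pop): stack=[0,0] mem=[0,0,0,0]
After op 7 (RCL M1): stack=[0,0,0] mem=[0,0,0,0]
After op 8 (-): stack=[0,0] mem=[0,0,0,0]
After op 9 (*): stack=[0] mem=[0,0,0,0]
After op 10 (STO M0): stack=[empty] mem=[0,0,0,0]
After op 11 (push 15): stack=[15] mem=[0,0,0,0]

Answer: 0 0 0 0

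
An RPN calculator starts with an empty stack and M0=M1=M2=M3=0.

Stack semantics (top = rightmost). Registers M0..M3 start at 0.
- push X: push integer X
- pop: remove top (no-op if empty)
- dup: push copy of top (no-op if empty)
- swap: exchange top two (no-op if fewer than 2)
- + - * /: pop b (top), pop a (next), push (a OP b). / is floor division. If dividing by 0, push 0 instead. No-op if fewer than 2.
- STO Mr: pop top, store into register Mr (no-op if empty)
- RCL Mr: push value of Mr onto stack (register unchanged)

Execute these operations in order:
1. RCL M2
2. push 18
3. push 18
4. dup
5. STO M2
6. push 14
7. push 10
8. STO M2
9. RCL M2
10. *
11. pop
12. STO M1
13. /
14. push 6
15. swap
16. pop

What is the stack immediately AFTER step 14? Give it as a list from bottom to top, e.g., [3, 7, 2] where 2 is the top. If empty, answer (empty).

After op 1 (RCL M2): stack=[0] mem=[0,0,0,0]
After op 2 (push 18): stack=[0,18] mem=[0,0,0,0]
After op 3 (push 18): stack=[0,18,18] mem=[0,0,0,0]
After op 4 (dup): stack=[0,18,18,18] mem=[0,0,0,0]
After op 5 (STO M2): stack=[0,18,18] mem=[0,0,18,0]
After op 6 (push 14): stack=[0,18,18,14] mem=[0,0,18,0]
After op 7 (push 10): stack=[0,18,18,14,10] mem=[0,0,18,0]
After op 8 (STO M2): stack=[0,18,18,14] mem=[0,0,10,0]
After op 9 (RCL M2): stack=[0,18,18,14,10] mem=[0,0,10,0]
After op 10 (*): stack=[0,18,18,140] mem=[0,0,10,0]
After op 11 (pop): stack=[0,18,18] mem=[0,0,10,0]
After op 12 (STO M1): stack=[0,18] mem=[0,18,10,0]
After op 13 (/): stack=[0] mem=[0,18,10,0]
After op 14 (push 6): stack=[0,6] mem=[0,18,10,0]

[0, 6]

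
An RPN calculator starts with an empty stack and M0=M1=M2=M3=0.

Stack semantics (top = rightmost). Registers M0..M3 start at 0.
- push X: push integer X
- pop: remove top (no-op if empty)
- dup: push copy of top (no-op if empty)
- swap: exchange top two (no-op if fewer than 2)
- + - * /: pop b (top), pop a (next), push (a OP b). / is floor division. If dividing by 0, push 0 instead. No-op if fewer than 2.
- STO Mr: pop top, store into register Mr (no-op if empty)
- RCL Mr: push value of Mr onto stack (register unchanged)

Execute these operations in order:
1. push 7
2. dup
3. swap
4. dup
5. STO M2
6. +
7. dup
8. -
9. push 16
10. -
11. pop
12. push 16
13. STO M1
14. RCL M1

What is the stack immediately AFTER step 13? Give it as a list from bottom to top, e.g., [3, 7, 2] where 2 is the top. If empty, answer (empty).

After op 1 (push 7): stack=[7] mem=[0,0,0,0]
After op 2 (dup): stack=[7,7] mem=[0,0,0,0]
After op 3 (swap): stack=[7,7] mem=[0,0,0,0]
After op 4 (dup): stack=[7,7,7] mem=[0,0,0,0]
After op 5 (STO M2): stack=[7,7] mem=[0,0,7,0]
After op 6 (+): stack=[14] mem=[0,0,7,0]
After op 7 (dup): stack=[14,14] mem=[0,0,7,0]
After op 8 (-): stack=[0] mem=[0,0,7,0]
After op 9 (push 16): stack=[0,16] mem=[0,0,7,0]
After op 10 (-): stack=[-16] mem=[0,0,7,0]
After op 11 (pop): stack=[empty] mem=[0,0,7,0]
After op 12 (push 16): stack=[16] mem=[0,0,7,0]
After op 13 (STO M1): stack=[empty] mem=[0,16,7,0]

(empty)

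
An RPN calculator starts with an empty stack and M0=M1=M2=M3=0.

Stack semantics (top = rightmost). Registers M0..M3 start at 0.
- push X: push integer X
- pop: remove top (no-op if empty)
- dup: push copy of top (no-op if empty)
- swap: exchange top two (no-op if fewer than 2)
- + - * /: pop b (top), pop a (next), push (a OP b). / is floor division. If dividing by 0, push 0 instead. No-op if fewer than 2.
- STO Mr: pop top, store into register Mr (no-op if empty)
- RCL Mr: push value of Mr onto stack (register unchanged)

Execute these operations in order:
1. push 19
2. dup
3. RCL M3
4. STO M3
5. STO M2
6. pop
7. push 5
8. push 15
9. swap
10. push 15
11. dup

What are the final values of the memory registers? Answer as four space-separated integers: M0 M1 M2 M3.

After op 1 (push 19): stack=[19] mem=[0,0,0,0]
After op 2 (dup): stack=[19,19] mem=[0,0,0,0]
After op 3 (RCL M3): stack=[19,19,0] mem=[0,0,0,0]
After op 4 (STO M3): stack=[19,19] mem=[0,0,0,0]
After op 5 (STO M2): stack=[19] mem=[0,0,19,0]
After op 6 (pop): stack=[empty] mem=[0,0,19,0]
After op 7 (push 5): stack=[5] mem=[0,0,19,0]
After op 8 (push 15): stack=[5,15] mem=[0,0,19,0]
After op 9 (swap): stack=[15,5] mem=[0,0,19,0]
After op 10 (push 15): stack=[15,5,15] mem=[0,0,19,0]
After op 11 (dup): stack=[15,5,15,15] mem=[0,0,19,0]

Answer: 0 0 19 0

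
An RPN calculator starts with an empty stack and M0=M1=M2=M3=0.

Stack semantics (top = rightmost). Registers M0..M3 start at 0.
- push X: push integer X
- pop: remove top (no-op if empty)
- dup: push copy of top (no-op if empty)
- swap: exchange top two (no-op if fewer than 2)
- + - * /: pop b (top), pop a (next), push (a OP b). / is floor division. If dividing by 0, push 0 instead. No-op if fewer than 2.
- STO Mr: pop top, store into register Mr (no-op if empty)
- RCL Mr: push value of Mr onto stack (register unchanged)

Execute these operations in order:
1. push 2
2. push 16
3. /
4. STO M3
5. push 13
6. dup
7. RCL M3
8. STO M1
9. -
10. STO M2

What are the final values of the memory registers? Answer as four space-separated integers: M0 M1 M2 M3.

After op 1 (push 2): stack=[2] mem=[0,0,0,0]
After op 2 (push 16): stack=[2,16] mem=[0,0,0,0]
After op 3 (/): stack=[0] mem=[0,0,0,0]
After op 4 (STO M3): stack=[empty] mem=[0,0,0,0]
After op 5 (push 13): stack=[13] mem=[0,0,0,0]
After op 6 (dup): stack=[13,13] mem=[0,0,0,0]
After op 7 (RCL M3): stack=[13,13,0] mem=[0,0,0,0]
After op 8 (STO M1): stack=[13,13] mem=[0,0,0,0]
After op 9 (-): stack=[0] mem=[0,0,0,0]
After op 10 (STO M2): stack=[empty] mem=[0,0,0,0]

Answer: 0 0 0 0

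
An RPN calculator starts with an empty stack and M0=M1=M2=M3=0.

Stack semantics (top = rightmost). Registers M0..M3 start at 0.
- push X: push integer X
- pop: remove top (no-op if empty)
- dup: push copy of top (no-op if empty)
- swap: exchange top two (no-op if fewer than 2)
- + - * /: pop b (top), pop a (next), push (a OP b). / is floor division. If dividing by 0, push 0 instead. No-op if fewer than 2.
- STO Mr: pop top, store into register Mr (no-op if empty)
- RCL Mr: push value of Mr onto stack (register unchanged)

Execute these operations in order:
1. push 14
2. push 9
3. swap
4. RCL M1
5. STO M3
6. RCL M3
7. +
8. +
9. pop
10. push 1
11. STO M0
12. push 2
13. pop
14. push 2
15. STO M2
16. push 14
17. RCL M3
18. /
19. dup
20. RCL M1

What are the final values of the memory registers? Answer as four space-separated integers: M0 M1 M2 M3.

Answer: 1 0 2 0

Derivation:
After op 1 (push 14): stack=[14] mem=[0,0,0,0]
After op 2 (push 9): stack=[14,9] mem=[0,0,0,0]
After op 3 (swap): stack=[9,14] mem=[0,0,0,0]
After op 4 (RCL M1): stack=[9,14,0] mem=[0,0,0,0]
After op 5 (STO M3): stack=[9,14] mem=[0,0,0,0]
After op 6 (RCL M3): stack=[9,14,0] mem=[0,0,0,0]
After op 7 (+): stack=[9,14] mem=[0,0,0,0]
After op 8 (+): stack=[23] mem=[0,0,0,0]
After op 9 (pop): stack=[empty] mem=[0,0,0,0]
After op 10 (push 1): stack=[1] mem=[0,0,0,0]
After op 11 (STO M0): stack=[empty] mem=[1,0,0,0]
After op 12 (push 2): stack=[2] mem=[1,0,0,0]
After op 13 (pop): stack=[empty] mem=[1,0,0,0]
After op 14 (push 2): stack=[2] mem=[1,0,0,0]
After op 15 (STO M2): stack=[empty] mem=[1,0,2,0]
After op 16 (push 14): stack=[14] mem=[1,0,2,0]
After op 17 (RCL M3): stack=[14,0] mem=[1,0,2,0]
After op 18 (/): stack=[0] mem=[1,0,2,0]
After op 19 (dup): stack=[0,0] mem=[1,0,2,0]
After op 20 (RCL M1): stack=[0,0,0] mem=[1,0,2,0]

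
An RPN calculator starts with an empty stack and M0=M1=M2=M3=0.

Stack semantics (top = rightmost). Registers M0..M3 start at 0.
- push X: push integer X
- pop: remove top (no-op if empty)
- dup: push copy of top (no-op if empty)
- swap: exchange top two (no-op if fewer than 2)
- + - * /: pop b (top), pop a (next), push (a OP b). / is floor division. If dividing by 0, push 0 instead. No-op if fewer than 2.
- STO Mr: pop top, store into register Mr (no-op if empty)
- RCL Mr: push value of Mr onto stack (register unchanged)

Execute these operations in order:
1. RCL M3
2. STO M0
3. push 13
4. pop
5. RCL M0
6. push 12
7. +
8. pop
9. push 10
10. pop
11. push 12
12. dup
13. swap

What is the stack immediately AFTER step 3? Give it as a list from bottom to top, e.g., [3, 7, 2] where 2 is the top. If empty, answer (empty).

After op 1 (RCL M3): stack=[0] mem=[0,0,0,0]
After op 2 (STO M0): stack=[empty] mem=[0,0,0,0]
After op 3 (push 13): stack=[13] mem=[0,0,0,0]

[13]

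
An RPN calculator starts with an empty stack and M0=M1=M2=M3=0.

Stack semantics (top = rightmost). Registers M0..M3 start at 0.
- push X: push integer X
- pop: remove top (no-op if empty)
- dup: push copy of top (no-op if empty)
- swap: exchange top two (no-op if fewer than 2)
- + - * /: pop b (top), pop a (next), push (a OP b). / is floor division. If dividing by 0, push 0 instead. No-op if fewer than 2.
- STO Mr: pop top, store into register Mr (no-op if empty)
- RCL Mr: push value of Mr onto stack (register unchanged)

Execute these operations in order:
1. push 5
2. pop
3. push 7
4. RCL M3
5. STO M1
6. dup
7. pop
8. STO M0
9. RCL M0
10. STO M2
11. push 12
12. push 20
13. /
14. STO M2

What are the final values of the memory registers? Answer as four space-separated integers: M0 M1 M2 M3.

After op 1 (push 5): stack=[5] mem=[0,0,0,0]
After op 2 (pop): stack=[empty] mem=[0,0,0,0]
After op 3 (push 7): stack=[7] mem=[0,0,0,0]
After op 4 (RCL M3): stack=[7,0] mem=[0,0,0,0]
After op 5 (STO M1): stack=[7] mem=[0,0,0,0]
After op 6 (dup): stack=[7,7] mem=[0,0,0,0]
After op 7 (pop): stack=[7] mem=[0,0,0,0]
After op 8 (STO M0): stack=[empty] mem=[7,0,0,0]
After op 9 (RCL M0): stack=[7] mem=[7,0,0,0]
After op 10 (STO M2): stack=[empty] mem=[7,0,7,0]
After op 11 (push 12): stack=[12] mem=[7,0,7,0]
After op 12 (push 20): stack=[12,20] mem=[7,0,7,0]
After op 13 (/): stack=[0] mem=[7,0,7,0]
After op 14 (STO M2): stack=[empty] mem=[7,0,0,0]

Answer: 7 0 0 0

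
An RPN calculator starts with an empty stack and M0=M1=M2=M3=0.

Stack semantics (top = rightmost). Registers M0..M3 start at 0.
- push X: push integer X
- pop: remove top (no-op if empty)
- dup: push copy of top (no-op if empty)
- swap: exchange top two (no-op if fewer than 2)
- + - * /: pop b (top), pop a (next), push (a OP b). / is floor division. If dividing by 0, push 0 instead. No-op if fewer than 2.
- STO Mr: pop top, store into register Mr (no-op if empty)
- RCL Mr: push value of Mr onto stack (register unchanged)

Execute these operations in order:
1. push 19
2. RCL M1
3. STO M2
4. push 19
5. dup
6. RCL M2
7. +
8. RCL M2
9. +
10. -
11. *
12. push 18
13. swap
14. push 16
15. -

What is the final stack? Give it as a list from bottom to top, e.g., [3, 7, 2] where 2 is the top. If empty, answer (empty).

After op 1 (push 19): stack=[19] mem=[0,0,0,0]
After op 2 (RCL M1): stack=[19,0] mem=[0,0,0,0]
After op 3 (STO M2): stack=[19] mem=[0,0,0,0]
After op 4 (push 19): stack=[19,19] mem=[0,0,0,0]
After op 5 (dup): stack=[19,19,19] mem=[0,0,0,0]
After op 6 (RCL M2): stack=[19,19,19,0] mem=[0,0,0,0]
After op 7 (+): stack=[19,19,19] mem=[0,0,0,0]
After op 8 (RCL M2): stack=[19,19,19,0] mem=[0,0,0,0]
After op 9 (+): stack=[19,19,19] mem=[0,0,0,0]
After op 10 (-): stack=[19,0] mem=[0,0,0,0]
After op 11 (*): stack=[0] mem=[0,0,0,0]
After op 12 (push 18): stack=[0,18] mem=[0,0,0,0]
After op 13 (swap): stack=[18,0] mem=[0,0,0,0]
After op 14 (push 16): stack=[18,0,16] mem=[0,0,0,0]
After op 15 (-): stack=[18,-16] mem=[0,0,0,0]

Answer: [18, -16]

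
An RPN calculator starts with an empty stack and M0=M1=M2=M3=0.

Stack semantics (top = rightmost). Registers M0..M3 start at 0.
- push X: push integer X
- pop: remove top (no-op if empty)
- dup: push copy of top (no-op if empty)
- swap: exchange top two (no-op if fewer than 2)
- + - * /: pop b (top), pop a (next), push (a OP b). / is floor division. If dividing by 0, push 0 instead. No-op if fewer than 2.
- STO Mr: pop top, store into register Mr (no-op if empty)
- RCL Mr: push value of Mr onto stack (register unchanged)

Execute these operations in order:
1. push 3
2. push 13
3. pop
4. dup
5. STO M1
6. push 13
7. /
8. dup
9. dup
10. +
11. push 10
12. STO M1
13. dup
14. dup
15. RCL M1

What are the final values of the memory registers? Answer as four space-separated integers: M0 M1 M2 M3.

Answer: 0 10 0 0

Derivation:
After op 1 (push 3): stack=[3] mem=[0,0,0,0]
After op 2 (push 13): stack=[3,13] mem=[0,0,0,0]
After op 3 (pop): stack=[3] mem=[0,0,0,0]
After op 4 (dup): stack=[3,3] mem=[0,0,0,0]
After op 5 (STO M1): stack=[3] mem=[0,3,0,0]
After op 6 (push 13): stack=[3,13] mem=[0,3,0,0]
After op 7 (/): stack=[0] mem=[0,3,0,0]
After op 8 (dup): stack=[0,0] mem=[0,3,0,0]
After op 9 (dup): stack=[0,0,0] mem=[0,3,0,0]
After op 10 (+): stack=[0,0] mem=[0,3,0,0]
After op 11 (push 10): stack=[0,0,10] mem=[0,3,0,0]
After op 12 (STO M1): stack=[0,0] mem=[0,10,0,0]
After op 13 (dup): stack=[0,0,0] mem=[0,10,0,0]
After op 14 (dup): stack=[0,0,0,0] mem=[0,10,0,0]
After op 15 (RCL M1): stack=[0,0,0,0,10] mem=[0,10,0,0]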